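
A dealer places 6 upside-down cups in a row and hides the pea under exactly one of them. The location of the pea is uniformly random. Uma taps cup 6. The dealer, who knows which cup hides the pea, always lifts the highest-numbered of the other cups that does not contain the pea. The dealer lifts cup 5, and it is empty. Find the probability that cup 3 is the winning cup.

Apply Bayes' rule, conditioning on where the pea actually is.
If it is under any of cups 1, 2, 3, 4, and 6 (prior 1/6 each): cup 5 is the highest-numbered option available, probability 1; weight (1/6)·1 = 1/6 each.
If it is under cup 5 (prior 1/6): the dealer opened cup 5, so this case is ruled out; weight (1/6)·0 = 0.
The weights sum to 5/6.
So P(the pea under cup 3 | the dealer opened cup 5) = (1/6) / (5/6) = 1/5.

1/5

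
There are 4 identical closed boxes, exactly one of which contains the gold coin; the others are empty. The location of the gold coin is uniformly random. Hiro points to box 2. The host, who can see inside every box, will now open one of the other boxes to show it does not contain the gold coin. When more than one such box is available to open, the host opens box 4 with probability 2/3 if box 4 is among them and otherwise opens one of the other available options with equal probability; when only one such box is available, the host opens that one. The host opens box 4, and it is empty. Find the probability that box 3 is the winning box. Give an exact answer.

Apply Bayes' rule, conditioning on where the gold coin actually is.
If it is in any of boxes 1, 2, and 3 (prior 1/4 each): box 4 is available, opened with probability 2/3; weight (1/4)·(2/3) = 1/6 each.
If it is in box 4 (prior 1/4): the host opened box 4, so this case is ruled out; weight (1/4)·0 = 0.
The weights sum to 1/2.
So P(the gold coin in box 3 | the host opened box 4) = (1/6) / (1/2) = 1/3.

1/3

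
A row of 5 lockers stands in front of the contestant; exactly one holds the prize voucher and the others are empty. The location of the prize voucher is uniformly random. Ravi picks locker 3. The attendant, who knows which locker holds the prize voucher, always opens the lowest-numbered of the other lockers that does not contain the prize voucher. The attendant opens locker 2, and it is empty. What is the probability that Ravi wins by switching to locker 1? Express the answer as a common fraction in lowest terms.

1

Consider each possible location of the prize voucher in turn.
If it is in locker 1 (prior 1/5): locker 2 is the lowest-numbered option available, probability 1; weight (1/5)·1 = 1/5.
If it is in locker 2 (prior 1/5): the attendant opened locker 2, so this case is ruled out; weight (1/5)·0 = 0.
If it is in any of lockers 3, 4, and 5 (prior 1/5 each): the attendant would have opened locker 1 instead, probability 0; weight (1/5)·0 = 0 each.
The weights sum to 1/5.
So P(the prize voucher in locker 1 | the attendant opened locker 2) = (1/5) / (1/5) = 1.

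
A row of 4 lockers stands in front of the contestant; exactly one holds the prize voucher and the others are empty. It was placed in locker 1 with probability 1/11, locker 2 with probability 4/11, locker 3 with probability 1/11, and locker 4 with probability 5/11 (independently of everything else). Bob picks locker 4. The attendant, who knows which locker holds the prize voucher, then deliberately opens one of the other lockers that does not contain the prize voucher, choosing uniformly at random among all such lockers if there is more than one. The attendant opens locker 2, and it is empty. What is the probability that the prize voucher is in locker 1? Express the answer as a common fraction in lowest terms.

Consider each possible location of the prize voucher in turn.
If it is in either of lockers 1 and 3 (prior 1/11 each): the attendant has 2 equally likely choices, so probability 1/2; weight (1/11)·(1/2) = 1/22 each.
If it is in locker 2 (prior 4/11): the attendant opened locker 2, so this case is ruled out; weight (4/11)·0 = 0.
If it is in locker 4 (prior 5/11): the attendant has 3 equally likely choices, so probability 1/3; weight (5/11)·(1/3) = 5/33.
The weights sum to 8/33.
So P(the prize voucher in locker 1 | the attendant opened locker 2) = (1/22) / (8/33) = 3/16.

3/16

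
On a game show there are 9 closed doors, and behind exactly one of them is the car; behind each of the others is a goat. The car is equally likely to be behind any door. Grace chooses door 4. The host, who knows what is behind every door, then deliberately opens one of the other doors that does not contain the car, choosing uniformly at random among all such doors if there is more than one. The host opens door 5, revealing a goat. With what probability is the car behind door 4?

Condition on the true location of the car.
If it is behind any of doors 1, 2, 3, 6, 7, 8, and 9 (prior 1/9 each): the host has 7 equally likely choices, so probability 1/7; weight (1/9)·(1/7) = 1/63 each.
If it is behind door 4 (prior 1/9): the host has 8 equally likely choices, so probability 1/8; weight (1/9)·(1/8) = 1/72.
If it is behind door 5 (prior 1/9): the host opened door 5, so this case is ruled out; weight (1/9)·0 = 0.
The weights sum to 1/8.
So P(the car behind door 4 | the host opened door 5) = (1/72) / (1/8) = 1/9.

1/9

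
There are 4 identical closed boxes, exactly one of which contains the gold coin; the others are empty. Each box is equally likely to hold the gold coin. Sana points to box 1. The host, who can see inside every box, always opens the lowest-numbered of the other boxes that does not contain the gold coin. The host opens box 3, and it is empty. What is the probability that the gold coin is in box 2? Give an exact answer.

1

Apply Bayes' rule, conditioning on where the gold coin actually is.
If it is in either of boxes 1 and 4 (prior 1/4 each): the host would have opened box 2 instead, probability 0; weight (1/4)·0 = 0 each.
If it is in box 2 (prior 1/4): box 3 is the lowest-numbered option available, probability 1; weight (1/4)·1 = 1/4.
If it is in box 3 (prior 1/4): the host opened box 3, so this case is ruled out; weight (1/4)·0 = 0.
The weights sum to 1/4.
So P(the gold coin in box 2 | the host opened box 3) = (1/4) / (1/4) = 1.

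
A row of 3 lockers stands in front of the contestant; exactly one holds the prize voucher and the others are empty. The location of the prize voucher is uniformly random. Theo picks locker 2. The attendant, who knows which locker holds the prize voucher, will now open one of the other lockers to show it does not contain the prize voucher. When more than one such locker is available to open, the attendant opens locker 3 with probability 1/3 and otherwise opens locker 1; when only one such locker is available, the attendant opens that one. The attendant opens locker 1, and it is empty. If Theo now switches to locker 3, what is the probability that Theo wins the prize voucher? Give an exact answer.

3/5

Apply Bayes' rule, conditioning on where the prize voucher actually is.
If it is in locker 1 (prior 1/3): the attendant opened locker 1, so this case is ruled out; weight (1/3)·0 = 0.
If it is in locker 2 (prior 1/3): locker 3 is available but not opened, probability 2/3; weight (1/3)·(2/3) = 2/9.
If it is in locker 3 (prior 1/3): only locker 1 is available, probability 1; weight (1/3)·1 = 1/3.
The weights sum to 5/9.
So P(the prize voucher in locker 3 | the attendant opened locker 1) = (1/3) / (5/9) = 3/5.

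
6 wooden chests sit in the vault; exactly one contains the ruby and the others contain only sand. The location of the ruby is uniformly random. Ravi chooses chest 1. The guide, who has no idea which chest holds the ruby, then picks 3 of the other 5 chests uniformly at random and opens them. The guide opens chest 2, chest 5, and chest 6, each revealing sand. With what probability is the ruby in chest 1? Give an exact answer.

1/3

Because the guide chose which chests to open without knowing where the ruby is, the choice is independent of the prize location. Learning that none of the 3 opened chests holds the ruby simply rules out those 3 locations and leaves the remaining 3 chests still equally likely by symmetry.
So P(the ruby in chest 1) = 1/3.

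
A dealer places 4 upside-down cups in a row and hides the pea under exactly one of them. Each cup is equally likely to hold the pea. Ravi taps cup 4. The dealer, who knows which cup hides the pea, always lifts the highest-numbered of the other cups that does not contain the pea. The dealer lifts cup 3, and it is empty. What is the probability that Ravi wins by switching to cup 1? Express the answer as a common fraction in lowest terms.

1/3

Apply Bayes' rule, conditioning on where the pea actually is.
If it is under any of cups 1, 2, and 4 (prior 1/4 each): cup 3 is the highest-numbered option available, probability 1; weight (1/4)·1 = 1/4 each.
If it is under cup 3 (prior 1/4): the dealer opened cup 3, so this case is ruled out; weight (1/4)·0 = 0.
The weights sum to 3/4.
So P(the pea under cup 1 | the dealer opened cup 3) = (1/4) / (3/4) = 1/3.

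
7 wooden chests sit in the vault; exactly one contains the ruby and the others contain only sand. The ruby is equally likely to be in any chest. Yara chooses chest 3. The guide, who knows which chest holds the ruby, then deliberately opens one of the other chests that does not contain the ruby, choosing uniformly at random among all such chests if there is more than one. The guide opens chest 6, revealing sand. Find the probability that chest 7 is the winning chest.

6/35

Condition on the true location of the ruby.
If it is in any of chests 1, 2, 4, 5, and 7 (prior 1/7 each): the guide has 5 equally likely choices, so probability 1/5; weight (1/7)·(1/5) = 1/35 each.
If it is in chest 3 (prior 1/7): the guide has 6 equally likely choices, so probability 1/6; weight (1/7)·(1/6) = 1/42.
If it is in chest 6 (prior 1/7): the guide opened chest 6, so this case is ruled out; weight (1/7)·0 = 0.
The weights sum to 1/6.
So P(the ruby in chest 7 | the guide opened chest 6) = (1/35) / (1/6) = 6/35.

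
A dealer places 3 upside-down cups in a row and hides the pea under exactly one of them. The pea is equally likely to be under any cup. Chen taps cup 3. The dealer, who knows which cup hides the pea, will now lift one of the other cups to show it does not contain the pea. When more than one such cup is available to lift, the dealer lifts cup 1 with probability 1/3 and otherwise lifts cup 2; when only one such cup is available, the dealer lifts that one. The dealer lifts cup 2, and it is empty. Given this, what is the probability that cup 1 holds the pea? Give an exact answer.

3/5

Apply Bayes' rule, conditioning on where the pea actually is.
If it is under cup 1 (prior 1/3): only cup 2 is available, probability 1; weight (1/3)·1 = 1/3.
If it is under cup 2 (prior 1/3): the dealer opened cup 2, so this case is ruled out; weight (1/3)·0 = 0.
If it is under cup 3 (prior 1/3): cup 1 is available but not opened, probability 2/3; weight (1/3)·(2/3) = 2/9.
The weights sum to 5/9.
So P(the pea under cup 1 | the dealer opened cup 2) = (1/3) / (5/9) = 3/5.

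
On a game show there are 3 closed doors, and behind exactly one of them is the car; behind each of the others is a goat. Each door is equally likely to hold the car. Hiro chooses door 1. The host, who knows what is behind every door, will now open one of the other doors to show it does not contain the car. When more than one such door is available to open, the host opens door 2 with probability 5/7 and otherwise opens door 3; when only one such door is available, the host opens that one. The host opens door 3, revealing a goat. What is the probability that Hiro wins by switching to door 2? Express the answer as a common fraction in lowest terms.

7/9

Apply Bayes' rule, conditioning on where the car actually is.
If it is behind door 1 (prior 1/3): door 2 is available but not opened, probability 2/7; weight (1/3)·(2/7) = 2/21.
If it is behind door 2 (prior 1/3): only door 3 is available, probability 1; weight (1/3)·1 = 1/3.
If it is behind door 3 (prior 1/3): the host opened door 3, so this case is ruled out; weight (1/3)·0 = 0.
The weights sum to 3/7.
So P(the car behind door 2 | the host opened door 3) = (1/3) / (3/7) = 7/9.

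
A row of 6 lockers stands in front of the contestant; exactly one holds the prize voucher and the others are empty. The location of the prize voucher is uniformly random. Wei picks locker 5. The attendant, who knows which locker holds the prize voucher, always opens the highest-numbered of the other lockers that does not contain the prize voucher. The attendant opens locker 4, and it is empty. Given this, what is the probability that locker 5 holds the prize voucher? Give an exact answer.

Apply Bayes' rule, conditioning on where the prize voucher actually is.
If it is in any of lockers 1, 2, 3, and 5 (prior 1/6 each): the attendant would have opened locker 6 instead, probability 0; weight (1/6)·0 = 0 each.
If it is in locker 4 (prior 1/6): the attendant opened locker 4, so this case is ruled out; weight (1/6)·0 = 0.
If it is in locker 6 (prior 1/6): locker 4 is the highest-numbered option available, probability 1; weight (1/6)·1 = 1/6.
The weights sum to 1/6.
So P(the prize voucher in locker 5 | the attendant opened locker 4) = 0 / (1/6) = 0.

0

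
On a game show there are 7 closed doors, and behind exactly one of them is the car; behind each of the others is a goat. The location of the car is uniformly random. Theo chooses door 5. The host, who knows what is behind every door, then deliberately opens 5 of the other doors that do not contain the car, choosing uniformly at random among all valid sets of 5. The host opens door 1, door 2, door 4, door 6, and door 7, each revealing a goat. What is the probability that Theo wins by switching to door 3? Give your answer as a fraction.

Condition on the true location of the car.
If it is behind any of doors 1, 2, 4, 6, and 7 (prior 1/7 each): that door was opened and seen not to hold the prize — ruled out; weight (1/7)·0 = 0 each.
If it is behind door 3 (prior 1/7): the host has no choice, probability 1; weight (1/7)·1 = 1/7.
If it is behind door 5 (prior 1/7): the host has 6 equally likely choices, so probability 1/6; weight (1/7)·(1/6) = 1/42.
The weights sum to 1/6.
So P(the car behind door 3 | the host opened door 1, door 2, door 4, door 6, and door 7) = (1/7) / (1/6) = 6/7.

6/7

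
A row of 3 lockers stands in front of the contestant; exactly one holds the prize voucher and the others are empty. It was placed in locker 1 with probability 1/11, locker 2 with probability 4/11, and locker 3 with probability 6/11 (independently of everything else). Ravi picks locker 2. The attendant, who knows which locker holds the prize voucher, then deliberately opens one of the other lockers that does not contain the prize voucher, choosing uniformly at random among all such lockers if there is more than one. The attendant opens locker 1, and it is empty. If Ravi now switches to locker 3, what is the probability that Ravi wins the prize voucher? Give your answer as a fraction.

Condition on the true location of the prize voucher.
If it is in locker 1 (prior 1/11): the attendant opened locker 1, so this case is ruled out; weight (1/11)·0 = 0.
If it is in locker 2 (prior 4/11): the attendant has 2 equally likely choices, so probability 1/2; weight (4/11)·(1/2) = 2/11.
If it is in locker 3 (prior 6/11): the attendant has no choice, probability 1; weight (6/11)·1 = 6/11.
The weights sum to 8/11.
So P(the prize voucher in locker 3 | the attendant opened locker 1) = (6/11) / (8/11) = 3/4.

3/4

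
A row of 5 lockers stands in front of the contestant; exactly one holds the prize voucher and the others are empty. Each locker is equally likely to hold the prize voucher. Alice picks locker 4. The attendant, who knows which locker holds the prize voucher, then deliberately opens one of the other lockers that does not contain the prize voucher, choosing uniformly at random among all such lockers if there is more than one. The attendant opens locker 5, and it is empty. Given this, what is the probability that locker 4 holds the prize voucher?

1/5

Consider each possible location of the prize voucher in turn.
If it is in any of lockers 1, 2, and 3 (prior 1/5 each): the attendant has 3 equally likely choices, so probability 1/3; weight (1/5)·(1/3) = 1/15 each.
If it is in locker 4 (prior 1/5): the attendant has 4 equally likely choices, so probability 1/4; weight (1/5)·(1/4) = 1/20.
If it is in locker 5 (prior 1/5): the attendant opened locker 5, so this case is ruled out; weight (1/5)·0 = 0.
The weights sum to 1/4.
So P(the prize voucher in locker 4 | the attendant opened locker 5) = (1/20) / (1/4) = 1/5.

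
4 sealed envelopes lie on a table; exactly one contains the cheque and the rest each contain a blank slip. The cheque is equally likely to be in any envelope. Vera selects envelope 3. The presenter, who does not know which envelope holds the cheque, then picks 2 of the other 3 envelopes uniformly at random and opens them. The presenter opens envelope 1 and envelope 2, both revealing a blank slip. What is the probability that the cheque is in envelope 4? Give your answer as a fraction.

Condition on the true location of the cheque.
If it is in either of envelopes 1 and 2 (prior 1/4 each): that envelope was opened and seen not to hold the prize — ruled out; weight (1/4)·0 = 0 each.
If it is in either of envelopes 3 and 4 (prior 1/4 each): the presenter picks exactly this set with probability 1/3 regardless, and none is the prize; weight (1/4)·(1/3) = 1/12 each.
The weights sum to 1/6.
So P(the cheque in envelope 4 | the presenter opened envelope 1 and envelope 2) = (1/12) / (1/6) = 1/2.

1/2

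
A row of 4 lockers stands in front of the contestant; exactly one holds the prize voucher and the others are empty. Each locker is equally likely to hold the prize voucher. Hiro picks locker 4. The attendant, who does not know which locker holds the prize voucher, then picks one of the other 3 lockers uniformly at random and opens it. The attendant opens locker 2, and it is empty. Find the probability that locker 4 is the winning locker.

Apply Bayes' rule, conditioning on where the prize voucher actually is.
If it is in any of lockers 1, 3, and 4 (prior 1/4 each): the attendant picks locker 2 with probability 1/3 regardless, and it is not the prize; weight (1/4)·(1/3) = 1/12 each.
If it is in locker 2 (prior 1/4): the attendant opened locker 2, so this case is ruled out; weight (1/4)·0 = 0.
The weights sum to 1/4.
So P(the prize voucher in locker 4 | the attendant opened locker 2) = (1/12) / (1/4) = 1/3.

1/3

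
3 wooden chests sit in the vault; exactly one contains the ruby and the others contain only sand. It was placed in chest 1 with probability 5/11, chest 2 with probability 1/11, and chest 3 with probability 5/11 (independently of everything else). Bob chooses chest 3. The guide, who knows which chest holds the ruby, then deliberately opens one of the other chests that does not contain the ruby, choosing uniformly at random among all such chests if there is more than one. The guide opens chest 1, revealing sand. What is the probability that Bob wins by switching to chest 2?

2/7

Consider each possible location of the ruby in turn.
If it is in chest 1 (prior 5/11): the guide opened chest 1, so this case is ruled out; weight (5/11)·0 = 0.
If it is in chest 2 (prior 1/11): the guide has no choice, probability 1; weight (1/11)·1 = 1/11.
If it is in chest 3 (prior 5/11): the guide has 2 equally likely choices, so probability 1/2; weight (5/11)·(1/2) = 5/22.
The weights sum to 7/22.
So P(the ruby in chest 2 | the guide opened chest 1) = (1/11) / (7/22) = 2/7.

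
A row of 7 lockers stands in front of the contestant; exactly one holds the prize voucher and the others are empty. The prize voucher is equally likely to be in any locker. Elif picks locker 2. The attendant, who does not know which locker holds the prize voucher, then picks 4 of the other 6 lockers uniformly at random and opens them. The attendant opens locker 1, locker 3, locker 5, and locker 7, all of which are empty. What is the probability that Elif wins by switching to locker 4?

Condition on the true location of the prize voucher.
If it is in any of lockers 1, 3, 5, and 7 (prior 1/7 each): that locker was opened and seen not to hold the prize — ruled out; weight (1/7)·0 = 0 each.
If it is in any of lockers 2, 4, and 6 (prior 1/7 each): the attendant picks exactly this set with probability 1/15 regardless, and none is the prize; weight (1/7)·(1/15) = 1/105 each.
The weights sum to 1/35.
So P(the prize voucher in locker 4 | the attendant opened locker 1, locker 3, locker 5, and locker 7) = (1/105) / (1/35) = 1/3.

1/3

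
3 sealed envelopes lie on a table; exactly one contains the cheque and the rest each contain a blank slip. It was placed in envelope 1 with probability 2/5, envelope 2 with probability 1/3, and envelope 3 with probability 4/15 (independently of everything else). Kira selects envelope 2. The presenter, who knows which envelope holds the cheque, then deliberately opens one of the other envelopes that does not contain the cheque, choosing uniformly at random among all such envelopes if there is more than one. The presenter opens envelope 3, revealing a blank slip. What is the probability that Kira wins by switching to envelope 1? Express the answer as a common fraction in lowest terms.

12/17

Condition on the true location of the cheque.
If it is in envelope 1 (prior 2/5): the presenter has no choice, probability 1; weight (2/5)·1 = 2/5.
If it is in envelope 2 (prior 1/3): the presenter has 2 equally likely choices, so probability 1/2; weight (1/3)·(1/2) = 1/6.
If it is in envelope 3 (prior 4/15): the presenter opened envelope 3, so this case is ruled out; weight (4/15)·0 = 0.
The weights sum to 17/30.
So P(the cheque in envelope 1 | the presenter opened envelope 3) = (2/5) / (17/30) = 12/17.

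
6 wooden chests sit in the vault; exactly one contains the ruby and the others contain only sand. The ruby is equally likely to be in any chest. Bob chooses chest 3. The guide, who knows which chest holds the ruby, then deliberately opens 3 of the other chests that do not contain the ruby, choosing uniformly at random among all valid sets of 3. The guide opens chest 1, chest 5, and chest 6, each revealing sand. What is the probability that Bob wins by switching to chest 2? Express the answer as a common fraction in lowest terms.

5/12

Condition on the true location of the ruby.
If it is in any of chests 1, 5, and 6 (prior 1/6 each): that chest was opened and seen not to hold the prize — ruled out; weight (1/6)·0 = 0 each.
If it is in either of chests 2 and 4 (prior 1/6 each): the guide has 4 equally likely choices, so probability 1/4; weight (1/6)·(1/4) = 1/24 each.
If it is in chest 3 (prior 1/6): the guide has 10 equally likely choices, so probability 1/10; weight (1/6)·(1/10) = 1/60.
The weights sum to 1/10.
So P(the ruby in chest 2 | the guide opened chest 1, chest 5, and chest 6) = (1/24) / (1/10) = 5/12.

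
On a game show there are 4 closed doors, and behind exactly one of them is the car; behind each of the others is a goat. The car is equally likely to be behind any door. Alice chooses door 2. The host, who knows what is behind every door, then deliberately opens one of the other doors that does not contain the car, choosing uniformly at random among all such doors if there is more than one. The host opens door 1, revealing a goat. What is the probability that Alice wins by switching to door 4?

3/8

Condition on the true location of the car.
If it is behind door 1 (prior 1/4): the host opened door 1, so this case is ruled out; weight (1/4)·0 = 0.
If it is behind door 2 (prior 1/4): the host has 3 equally likely choices, so probability 1/3; weight (1/4)·(1/3) = 1/12.
If it is behind either of doors 3 and 4 (prior 1/4 each): the host has 2 equally likely choices, so probability 1/2; weight (1/4)·(1/2) = 1/8 each.
The weights sum to 1/3.
So P(the car behind door 4 | the host opened door 1) = (1/8) / (1/3) = 3/8.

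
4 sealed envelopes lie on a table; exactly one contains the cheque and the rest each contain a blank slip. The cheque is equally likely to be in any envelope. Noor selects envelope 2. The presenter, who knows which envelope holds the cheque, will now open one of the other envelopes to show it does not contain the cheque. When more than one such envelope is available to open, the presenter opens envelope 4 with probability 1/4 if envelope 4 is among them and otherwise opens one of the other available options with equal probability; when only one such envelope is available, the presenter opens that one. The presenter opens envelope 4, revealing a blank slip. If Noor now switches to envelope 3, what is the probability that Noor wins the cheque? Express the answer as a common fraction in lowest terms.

Condition on the true location of the cheque.
If it is in any of envelopes 1, 2, and 3 (prior 1/4 each): envelope 4 is available, opened with probability 1/4; weight (1/4)·(1/4) = 1/16 each.
If it is in envelope 4 (prior 1/4): the presenter opened envelope 4, so this case is ruled out; weight (1/4)·0 = 0.
The weights sum to 3/16.
So P(the cheque in envelope 3 | the presenter opened envelope 4) = (1/16) / (3/16) = 1/3.

1/3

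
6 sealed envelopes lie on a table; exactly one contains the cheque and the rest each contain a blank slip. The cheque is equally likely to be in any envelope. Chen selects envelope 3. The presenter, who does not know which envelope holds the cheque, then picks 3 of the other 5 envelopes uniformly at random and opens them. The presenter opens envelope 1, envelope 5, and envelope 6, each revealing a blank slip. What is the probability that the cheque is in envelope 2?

1/3

Consider each possible location of the cheque in turn.
If it is in any of envelopes 1, 5, and 6 (prior 1/6 each): that envelope was opened and seen not to hold the prize — ruled out; weight (1/6)·0 = 0 each.
If it is in any of envelopes 2, 3, and 4 (prior 1/6 each): the presenter picks exactly this set with probability 1/10 regardless, and none is the prize; weight (1/6)·(1/10) = 1/60 each.
The weights sum to 1/20.
So P(the cheque in envelope 2 | the presenter opened envelope 1, envelope 5, and envelope 6) = (1/60) / (1/20) = 1/3.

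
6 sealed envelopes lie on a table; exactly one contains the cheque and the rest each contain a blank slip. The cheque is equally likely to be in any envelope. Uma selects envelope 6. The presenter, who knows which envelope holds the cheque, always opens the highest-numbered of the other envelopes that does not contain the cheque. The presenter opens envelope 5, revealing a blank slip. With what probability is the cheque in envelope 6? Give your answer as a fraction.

Condition on the true location of the cheque.
If it is in any of envelopes 1, 2, 3, 4, and 6 (prior 1/6 each): envelope 5 is the highest-numbered option available, probability 1; weight (1/6)·1 = 1/6 each.
If it is in envelope 5 (prior 1/6): the presenter opened envelope 5, so this case is ruled out; weight (1/6)·0 = 0.
The weights sum to 5/6.
So P(the cheque in envelope 6 | the presenter opened envelope 5) = (1/6) / (5/6) = 1/5.

1/5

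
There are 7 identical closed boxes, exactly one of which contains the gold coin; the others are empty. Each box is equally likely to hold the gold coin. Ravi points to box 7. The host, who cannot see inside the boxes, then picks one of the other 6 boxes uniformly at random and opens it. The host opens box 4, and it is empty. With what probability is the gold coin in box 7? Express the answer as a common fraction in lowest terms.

Because the host chose which box to open without knowing where the gold coin is, the choice is independent of the prize location. Learning that box 4 does not hold the gold coin simply rules out that one location and leaves the remaining 6 boxes still equally likely by symmetry.
So P(the gold coin in box 7) = 1/6.

1/6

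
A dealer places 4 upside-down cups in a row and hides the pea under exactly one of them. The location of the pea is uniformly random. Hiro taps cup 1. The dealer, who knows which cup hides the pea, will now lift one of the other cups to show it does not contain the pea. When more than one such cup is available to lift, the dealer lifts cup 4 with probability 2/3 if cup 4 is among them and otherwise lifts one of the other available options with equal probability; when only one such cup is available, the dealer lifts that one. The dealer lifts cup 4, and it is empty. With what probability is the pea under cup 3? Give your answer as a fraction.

1/3

Apply Bayes' rule, conditioning on where the pea actually is.
If it is under any of cups 1, 2, and 3 (prior 1/4 each): cup 4 is available, opened with probability 2/3; weight (1/4)·(2/3) = 1/6 each.
If it is under cup 4 (prior 1/4): the dealer opened cup 4, so this case is ruled out; weight (1/4)·0 = 0.
The weights sum to 1/2.
So P(the pea under cup 3 | the dealer opened cup 4) = (1/6) / (1/2) = 1/3.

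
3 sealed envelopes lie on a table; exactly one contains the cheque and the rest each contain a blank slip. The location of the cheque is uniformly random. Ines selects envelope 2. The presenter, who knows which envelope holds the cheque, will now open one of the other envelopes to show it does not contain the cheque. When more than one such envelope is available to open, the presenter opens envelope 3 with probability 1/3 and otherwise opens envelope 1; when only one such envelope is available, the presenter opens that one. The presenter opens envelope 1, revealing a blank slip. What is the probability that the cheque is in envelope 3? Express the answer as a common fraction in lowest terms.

Condition on the true location of the cheque.
If it is in envelope 1 (prior 1/3): the presenter opened envelope 1, so this case is ruled out; weight (1/3)·0 = 0.
If it is in envelope 2 (prior 1/3): envelope 3 is available but not opened, probability 2/3; weight (1/3)·(2/3) = 2/9.
If it is in envelope 3 (prior 1/3): only envelope 1 is available, probability 1; weight (1/3)·1 = 1/3.
The weights sum to 5/9.
So P(the cheque in envelope 3 | the presenter opened envelope 1) = (1/3) / (5/9) = 3/5.

3/5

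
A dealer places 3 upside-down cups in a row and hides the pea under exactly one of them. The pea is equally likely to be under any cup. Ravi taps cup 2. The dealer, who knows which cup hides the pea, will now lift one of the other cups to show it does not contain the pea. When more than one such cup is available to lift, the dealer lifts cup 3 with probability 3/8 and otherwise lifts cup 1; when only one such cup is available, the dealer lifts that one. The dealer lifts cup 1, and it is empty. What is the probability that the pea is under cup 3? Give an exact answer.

8/13

Condition on the true location of the pea.
If it is under cup 1 (prior 1/3): the dealer opened cup 1, so this case is ruled out; weight (1/3)·0 = 0.
If it is under cup 2 (prior 1/3): cup 3 is available but not opened, probability 5/8; weight (1/3)·(5/8) = 5/24.
If it is under cup 3 (prior 1/3): only cup 1 is available, probability 1; weight (1/3)·1 = 1/3.
The weights sum to 13/24.
So P(the pea under cup 3 | the dealer opened cup 1) = (1/3) / (13/24) = 8/13.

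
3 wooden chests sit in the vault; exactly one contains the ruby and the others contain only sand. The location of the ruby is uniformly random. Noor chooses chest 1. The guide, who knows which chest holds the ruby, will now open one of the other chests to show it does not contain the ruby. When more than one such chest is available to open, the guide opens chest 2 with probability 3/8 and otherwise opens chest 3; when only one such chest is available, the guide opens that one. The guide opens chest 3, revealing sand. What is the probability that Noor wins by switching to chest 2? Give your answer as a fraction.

8/13

Apply Bayes' rule, conditioning on where the ruby actually is.
If it is in chest 1 (prior 1/3): chest 2 is available but not opened, probability 5/8; weight (1/3)·(5/8) = 5/24.
If it is in chest 2 (prior 1/3): only chest 3 is available, probability 1; weight (1/3)·1 = 1/3.
If it is in chest 3 (prior 1/3): the guide opened chest 3, so this case is ruled out; weight (1/3)·0 = 0.
The weights sum to 13/24.
So P(the ruby in chest 2 | the guide opened chest 3) = (1/3) / (13/24) = 8/13.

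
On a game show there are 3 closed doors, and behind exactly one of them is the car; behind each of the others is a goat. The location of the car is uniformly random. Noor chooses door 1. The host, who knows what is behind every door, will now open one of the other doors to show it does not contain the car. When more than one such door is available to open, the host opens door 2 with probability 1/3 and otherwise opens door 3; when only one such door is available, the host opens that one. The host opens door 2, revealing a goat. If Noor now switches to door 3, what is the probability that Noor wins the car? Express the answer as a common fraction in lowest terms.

Apply Bayes' rule, conditioning on where the car actually is.
If it is behind door 1 (prior 1/3): door 2 is available, opened with probability 1/3; weight (1/3)·(1/3) = 1/9.
If it is behind door 2 (prior 1/3): the host opened door 2, so this case is ruled out; weight (1/3)·0 = 0.
If it is behind door 3 (prior 1/3): only door 2 is available, probability 1; weight (1/3)·1 = 1/3.
The weights sum to 4/9.
So P(the car behind door 3 | the host opened door 2) = (1/3) / (4/9) = 3/4.

3/4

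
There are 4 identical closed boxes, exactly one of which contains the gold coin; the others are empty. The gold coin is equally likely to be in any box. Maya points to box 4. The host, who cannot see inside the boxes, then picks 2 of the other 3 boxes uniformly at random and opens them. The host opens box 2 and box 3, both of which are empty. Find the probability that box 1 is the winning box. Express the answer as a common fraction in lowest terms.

1/2

Because the host chose which boxes to open without knowing where the gold coin is, the choice is independent of the prize location. Learning that none of the 2 opened boxes holds the gold coin simply rules out those 2 locations and leaves the remaining 2 boxes still equally likely by symmetry.
So P(the gold coin in box 1) = 1/2.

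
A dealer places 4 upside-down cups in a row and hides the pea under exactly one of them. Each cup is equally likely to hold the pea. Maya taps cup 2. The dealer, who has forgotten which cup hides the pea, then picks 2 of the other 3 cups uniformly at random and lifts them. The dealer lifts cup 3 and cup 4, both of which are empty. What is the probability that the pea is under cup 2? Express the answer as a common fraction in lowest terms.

Apply Bayes' rule, conditioning on where the pea actually is.
If it is under either of cups 1 and 2 (prior 1/4 each): the dealer picks exactly this set with probability 1/3 regardless, and none is the prize; weight (1/4)·(1/3) = 1/12 each.
If it is under either of cups 3 and 4 (prior 1/4 each): that cup was opened and seen not to hold the prize — ruled out; weight (1/4)·0 = 0 each.
The weights sum to 1/6.
So P(the pea under cup 2 | the dealer opened cup 3 and cup 4) = (1/12) / (1/6) = 1/2.

1/2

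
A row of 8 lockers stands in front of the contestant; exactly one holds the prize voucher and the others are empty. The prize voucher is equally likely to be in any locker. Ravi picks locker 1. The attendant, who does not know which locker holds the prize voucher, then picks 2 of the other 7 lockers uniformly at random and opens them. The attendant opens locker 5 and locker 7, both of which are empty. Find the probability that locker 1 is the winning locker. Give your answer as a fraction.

1/6

Because the attendant chose which lockers to open without knowing where the prize voucher is, the choice is independent of the prize location. Learning that none of the 2 opened lockers holds the prize voucher simply rules out those 2 locations and leaves the remaining 6 lockers still equally likely by symmetry.
So P(the prize voucher in locker 1) = 1/6.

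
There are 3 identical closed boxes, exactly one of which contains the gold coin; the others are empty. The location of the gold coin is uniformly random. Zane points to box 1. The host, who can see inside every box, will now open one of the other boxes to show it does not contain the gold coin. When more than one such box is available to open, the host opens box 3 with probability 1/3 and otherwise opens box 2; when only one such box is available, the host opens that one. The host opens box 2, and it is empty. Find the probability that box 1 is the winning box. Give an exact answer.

Consider each possible location of the gold coin in turn.
If it is in box 1 (prior 1/3): box 3 is available but not opened, probability 2/3; weight (1/3)·(2/3) = 2/9.
If it is in box 2 (prior 1/3): the host opened box 2, so this case is ruled out; weight (1/3)·0 = 0.
If it is in box 3 (prior 1/3): only box 2 is available, probability 1; weight (1/3)·1 = 1/3.
The weights sum to 5/9.
So P(the gold coin in box 1 | the host opened box 2) = (2/9) / (5/9) = 2/5.

2/5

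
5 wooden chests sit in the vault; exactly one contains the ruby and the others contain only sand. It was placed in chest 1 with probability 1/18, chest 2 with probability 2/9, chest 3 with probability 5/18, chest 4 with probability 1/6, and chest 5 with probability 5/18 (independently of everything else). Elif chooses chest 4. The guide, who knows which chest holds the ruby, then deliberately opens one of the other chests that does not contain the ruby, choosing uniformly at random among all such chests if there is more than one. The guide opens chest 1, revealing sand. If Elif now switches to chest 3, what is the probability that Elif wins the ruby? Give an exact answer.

4/13

Condition on the true location of the ruby.
If it is in chest 1 (prior 1/18): the guide opened chest 1, so this case is ruled out; weight (1/18)·0 = 0.
If it is in chest 2 (prior 2/9): the guide has 3 equally likely choices, so probability 1/3; weight (2/9)·(1/3) = 2/27.
If it is in either of chests 3 and 5 (prior 5/18 each): the guide has 3 equally likely choices, so probability 1/3; weight (5/18)·(1/3) = 5/54 each.
If it is in chest 4 (prior 1/6): the guide has 4 equally likely choices, so probability 1/4; weight (1/6)·(1/4) = 1/24.
The weights sum to 65/216.
So P(the ruby in chest 3 | the guide opened chest 1) = (5/54) / (65/216) = 4/13.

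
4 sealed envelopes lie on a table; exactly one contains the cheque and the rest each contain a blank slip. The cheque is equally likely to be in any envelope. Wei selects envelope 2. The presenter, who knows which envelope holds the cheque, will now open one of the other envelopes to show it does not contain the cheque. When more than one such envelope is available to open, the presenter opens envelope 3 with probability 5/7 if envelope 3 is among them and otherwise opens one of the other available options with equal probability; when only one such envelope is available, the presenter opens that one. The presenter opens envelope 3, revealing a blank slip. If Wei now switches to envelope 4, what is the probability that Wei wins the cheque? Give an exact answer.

Consider each possible location of the cheque in turn.
If it is in any of envelopes 1, 2, and 4 (prior 1/4 each): envelope 3 is available, opened with probability 5/7; weight (1/4)·(5/7) = 5/28 each.
If it is in envelope 3 (prior 1/4): the presenter opened envelope 3, so this case is ruled out; weight (1/4)·0 = 0.
The weights sum to 15/28.
So P(the cheque in envelope 4 | the presenter opened envelope 3) = (5/28) / (15/28) = 1/3.

1/3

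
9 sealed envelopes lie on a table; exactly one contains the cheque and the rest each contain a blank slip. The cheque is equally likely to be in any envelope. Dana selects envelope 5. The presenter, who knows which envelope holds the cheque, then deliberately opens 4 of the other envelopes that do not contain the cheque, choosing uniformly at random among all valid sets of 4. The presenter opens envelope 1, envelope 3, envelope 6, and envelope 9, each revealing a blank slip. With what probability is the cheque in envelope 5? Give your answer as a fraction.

1/9

Apply Bayes' rule, conditioning on where the cheque actually is.
If it is in any of envelopes 1, 3, 6, and 9 (prior 1/9 each): that envelope was opened and seen not to hold the prize — ruled out; weight (1/9)·0 = 0 each.
If it is in any of envelopes 2, 4, 7, and 8 (prior 1/9 each): the presenter has 35 equally likely choices, so probability 1/35; weight (1/9)·(1/35) = 1/315 each.
If it is in envelope 5 (prior 1/9): the presenter has 70 equally likely choices, so probability 1/70; weight (1/9)·(1/70) = 1/630.
The weights sum to 1/70.
So P(the cheque in envelope 5 | the presenter opened envelope 1, envelope 3, envelope 6, and envelope 9) = (1/630) / (1/70) = 1/9.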